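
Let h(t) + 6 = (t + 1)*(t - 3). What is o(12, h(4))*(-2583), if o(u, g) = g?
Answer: 2583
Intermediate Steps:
h(t) = -6 + (1 + t)*(-3 + t) (h(t) = -6 + (t + 1)*(t - 3) = -6 + (1 + t)*(-3 + t))
o(12, h(4))*(-2583) = (-9 + 4² - 2*4)*(-2583) = (-9 + 16 - 8)*(-2583) = -1*(-2583) = 2583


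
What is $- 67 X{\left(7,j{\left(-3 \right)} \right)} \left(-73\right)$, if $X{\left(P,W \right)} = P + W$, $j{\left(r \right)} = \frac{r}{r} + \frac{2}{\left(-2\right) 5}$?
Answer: $\frac{190749}{5} \approx 38150.0$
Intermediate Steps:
$j{\left(r \right)} = \frac{4}{5}$ ($j{\left(r \right)} = 1 + \frac{2}{-10} = 1 + 2 \left(- \frac{1}{10}\right) = 1 - \frac{1}{5} = \frac{4}{5}$)
$- 67 X{\left(7,j{\left(-3 \right)} \right)} \left(-73\right) = - 67 \left(7 + \frac{4}{5}\right) \left(-73\right) = \left(-67\right) \frac{39}{5} \left(-73\right) = \left(- \frac{2613}{5}\right) \left(-73\right) = \frac{190749}{5}$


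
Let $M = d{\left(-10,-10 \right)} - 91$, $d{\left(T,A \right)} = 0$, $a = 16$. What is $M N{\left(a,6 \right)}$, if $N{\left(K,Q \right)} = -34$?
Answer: $3094$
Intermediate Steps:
$M = -91$ ($M = 0 - 91 = -91$)
$M N{\left(a,6 \right)} = \left(-91\right) \left(-34\right) = 3094$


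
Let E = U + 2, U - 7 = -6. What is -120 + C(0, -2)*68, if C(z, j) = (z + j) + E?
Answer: -52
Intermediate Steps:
U = 1 (U = 7 - 6 = 1)
E = 3 (E = 1 + 2 = 3)
C(z, j) = 3 + j + z (C(z, j) = (z + j) + 3 = (j + z) + 3 = 3 + j + z)
-120 + C(0, -2)*68 = -120 + (3 - 2 + 0)*68 = -120 + 1*68 = -120 + 68 = -52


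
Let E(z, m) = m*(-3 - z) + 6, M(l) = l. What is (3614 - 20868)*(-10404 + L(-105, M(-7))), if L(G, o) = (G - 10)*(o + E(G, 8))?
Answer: 1796641766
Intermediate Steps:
E(z, m) = 6 + m*(-3 - z)
L(G, o) = (-10 + G)*(-18 + o - 8*G) (L(G, o) = (G - 10)*(o + (6 - 3*8 - 1*8*G)) = (-10 + G)*(o + (6 - 24 - 8*G)) = (-10 + G)*(o + (-18 - 8*G)) = (-10 + G)*(-18 + o - 8*G))
(3614 - 20868)*(-10404 + L(-105, M(-7))) = (3614 - 20868)*(-10404 + (180 - 10*(-7) - 8*(-105)² + 62*(-105) - 105*(-7))) = -17254*(-10404 + (180 + 70 - 8*11025 - 6510 + 735)) = -17254*(-10404 + (180 + 70 - 88200 - 6510 + 735)) = -17254*(-10404 - 93725) = -17254*(-104129) = 1796641766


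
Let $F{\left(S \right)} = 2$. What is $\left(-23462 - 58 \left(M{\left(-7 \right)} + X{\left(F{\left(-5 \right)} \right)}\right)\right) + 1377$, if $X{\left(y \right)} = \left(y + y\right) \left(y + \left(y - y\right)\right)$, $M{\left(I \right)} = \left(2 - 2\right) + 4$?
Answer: $-22781$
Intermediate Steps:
$M{\left(I \right)} = 4$ ($M{\left(I \right)} = 0 + 4 = 4$)
$X{\left(y \right)} = 2 y^{2}$ ($X{\left(y \right)} = 2 y \left(y + 0\right) = 2 y y = 2 y^{2}$)
$\left(-23462 - 58 \left(M{\left(-7 \right)} + X{\left(F{\left(-5 \right)} \right)}\right)\right) + 1377 = \left(-23462 - 58 \left(4 + 2 \cdot 2^{2}\right)\right) + 1377 = \left(-23462 - 58 \left(4 + 2 \cdot 4\right)\right) + 1377 = \left(-23462 - 58 \left(4 + 8\right)\right) + 1377 = \left(-23462 - 696\right) + 1377 = -24158 + 1377 = -22781$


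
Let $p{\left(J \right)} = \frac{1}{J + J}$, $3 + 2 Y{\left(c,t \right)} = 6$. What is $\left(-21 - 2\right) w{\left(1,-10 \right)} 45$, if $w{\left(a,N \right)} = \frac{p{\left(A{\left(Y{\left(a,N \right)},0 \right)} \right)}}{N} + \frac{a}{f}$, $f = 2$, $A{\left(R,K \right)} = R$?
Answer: $-483$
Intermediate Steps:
$Y{\left(c,t \right)} = \frac{3}{2}$ ($Y{\left(c,t \right)} = - \frac{3}{2} + \frac{1}{2} \cdot 6 = - \frac{3}{2} + 3 = \frac{3}{2}$)
$p{\left(J \right)} = \frac{1}{2 J}$
$w{\left(a,N \right)} = \frac{a}{2} + \frac{1}{3 N}$ ($w{\left(a,N \right)} = \frac{\frac{1}{2} \frac{1}{\frac{3}{2}}}{N} + \frac{a}{2} = \frac{\frac{1}{2} \cdot \frac{2}{3}}{N} + a \frac{1}{2} = \frac{1}{3 N} + \frac{a}{2} = \frac{a}{2} + \frac{1}{3 N}$)
$\left(-21 - 2\right) w{\left(1,-10 \right)} 45 = \left(-21 - 2\right) \left(\frac{1}{2} \cdot 1 + \frac{1}{3 \left(-10\right)}\right) 45 = \left(-21 - 2\right) \left(\frac{1}{2} + \frac{1}{3} \left(- \frac{1}{10}\right)\right) 45 = - 23 \left(\frac{1}{2} - \frac{1}{30}\right) 45 = \left(-23\right) \frac{7}{15} \cdot 45 = \left(- \frac{161}{15}\right) 45 = -483$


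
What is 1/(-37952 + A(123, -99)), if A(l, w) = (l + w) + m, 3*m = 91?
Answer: -3/113693 ≈ -2.6387e-5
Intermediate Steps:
m = 91/3 (m = (1/3)*91 = 91/3 ≈ 30.333)
A(l, w) = 91/3 + l + w (A(l, w) = (l + w) + 91/3 = 91/3 + l + w)
1/(-37952 + A(123, -99)) = 1/(-37952 + (91/3 + 123 - 99)) = 1/(-37952 + 163/3) = 1/(-113693/3) = -3/113693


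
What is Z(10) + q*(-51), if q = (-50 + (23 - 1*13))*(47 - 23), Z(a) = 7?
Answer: 48967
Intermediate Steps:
q = -960 (q = (-50 + (23 - 13))*24 = (-50 + 10)*24 = -40*24 = -960)
Z(10) + q*(-51) = 7 - 960*(-51) = 7 + 48960 = 48967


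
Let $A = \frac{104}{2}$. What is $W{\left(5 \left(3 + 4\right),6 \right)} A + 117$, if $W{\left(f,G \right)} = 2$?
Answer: $221$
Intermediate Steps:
$A = 52$ ($A = 104 \cdot \frac{1}{2} = 52$)
$W{\left(5 \left(3 + 4\right),6 \right)} A + 117 = 2 \cdot 52 + 117 = 104 + 117 = 221$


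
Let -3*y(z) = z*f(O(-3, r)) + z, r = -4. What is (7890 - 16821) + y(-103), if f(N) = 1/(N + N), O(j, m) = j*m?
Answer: -640457/72 ≈ -8895.2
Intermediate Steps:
f(N) = 1/(2*N)
y(z) = -25*z/72 (y(z) = -(z*(1/(2*((-3*(-4))))) + z)/3 = -(z*((½)/12) + z)/3 = -(z*((½)*(1/12)) + z)/3 = -(z*(1/24) + z)/3 = -(z/24 + z)/3 = -25*z/72)
(7890 - 16821) + y(-103) = (7890 - 16821) - 25/72*(-103) = -8931 + 2575/72 = -640457/72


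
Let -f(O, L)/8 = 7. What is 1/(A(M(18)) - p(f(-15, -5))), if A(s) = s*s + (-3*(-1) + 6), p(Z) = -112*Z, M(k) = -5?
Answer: -1/6238 ≈ -0.00016031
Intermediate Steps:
f(O, L) = -56 (f(O, L) = -8*7 = -56)
A(s) = 9 + s² (A(s) = s² + (3 + 6) = s² + 9 = 9 + s²)
1/(A(M(18)) - p(f(-15, -5))) = 1/((9 + (-5)²) - (-112)*(-56)) = 1/((9 + 25) - 1*6272) = 1/(34 - 6272) = 1/(-6238) = -1/6238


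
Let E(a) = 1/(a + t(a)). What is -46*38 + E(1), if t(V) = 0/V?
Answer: -1747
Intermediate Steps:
t(V) = 0
E(a) = 1/a (E(a) = 1/(a + 0) = 1/a)
-46*38 + E(1) = -46*38 + 1/1 = -1748 + 1 = -1747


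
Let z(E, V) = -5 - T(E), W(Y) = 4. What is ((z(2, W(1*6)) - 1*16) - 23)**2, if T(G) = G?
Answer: 2116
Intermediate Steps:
z(E, V) = -5 - E
((z(2, W(1*6)) - 1*16) - 23)**2 = (((-5 - 1*2) - 1*16) - 23)**2 = (((-5 - 2) - 16) - 23)**2 = ((-7 - 16) - 23)**2 = (-23 - 23)**2 = (-46)**2 = 2116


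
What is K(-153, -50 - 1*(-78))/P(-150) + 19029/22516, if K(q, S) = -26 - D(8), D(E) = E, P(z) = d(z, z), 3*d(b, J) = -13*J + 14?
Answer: 8769081/11055356 ≈ 0.79320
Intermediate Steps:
d(b, J) = 14/3 - 13*J/3 (d(b, J) = (-13*J + 14)/3 = (14 - 13*J)/3 = 14/3 - 13*J/3)
P(z) = 14/3 - 13*z/3
K(q, S) = -34 (K(q, S) = -26 - 1*8 = -26 - 8 = -34)
K(-153, -50 - 1*(-78))/P(-150) + 19029/22516 = -34/(14/3 - 13/3*(-150)) + 19029/22516 = -34/(14/3 + 650) + 19029*(1/22516) = -34/1964/3 + 19029/22516 = -34*3/1964 + 19029/22516 = -51/982 + 19029/22516 = 8769081/11055356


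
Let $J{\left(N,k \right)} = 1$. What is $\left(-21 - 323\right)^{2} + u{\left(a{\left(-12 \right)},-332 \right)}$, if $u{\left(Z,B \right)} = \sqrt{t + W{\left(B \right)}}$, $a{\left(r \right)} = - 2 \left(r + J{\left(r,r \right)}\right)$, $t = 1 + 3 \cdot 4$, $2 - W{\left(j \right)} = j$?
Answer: $118336 + \sqrt{347} \approx 1.1835 \cdot 10^{5}$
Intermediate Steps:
$W{\left(j \right)} = 2 - j$
$t = 13$ ($t = 1 + 12 = 13$)
$a{\left(r \right)} = -2 - 2 r$ ($a{\left(r \right)} = - 2 \left(r + 1\right) = - 2 \left(1 + r\right) = -2 - 2 r$)
$u{\left(Z,B \right)} = \sqrt{15 - B}$ ($u{\left(Z,B \right)} = \sqrt{13 - \left(-2 + B\right)} = \sqrt{15 - B}$)
$\left(-21 - 323\right)^{2} + u{\left(a{\left(-12 \right)},-332 \right)} = \left(-21 - 323\right)^{2} + \sqrt{15 - -332} = \left(-344\right)^{2} + \sqrt{15 + 332} = 118336 + \sqrt{347}$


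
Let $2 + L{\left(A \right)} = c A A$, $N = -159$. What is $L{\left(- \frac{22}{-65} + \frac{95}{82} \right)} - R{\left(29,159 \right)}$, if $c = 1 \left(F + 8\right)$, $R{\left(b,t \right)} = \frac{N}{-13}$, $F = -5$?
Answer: $- \frac{213287177}{28408900} \approx -7.5078$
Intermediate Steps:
$R{\left(b,t \right)} = \frac{159}{13}$ ($R{\left(b,t \right)} = - \frac{159}{-13} = \left(-159\right) \left(- \frac{1}{13}\right) = \frac{159}{13}$)
$c = 3$ ($c = 1 \left(-5 + 8\right) = 1 \cdot 3 = 3$)
$L{\left(A \right)} = -2 + 3 A^{2}$ ($L{\left(A \right)} = -2 + 3 A A = -2 + 3 A^{2}$)
$L{\left(- \frac{22}{-65} + \frac{95}{82} \right)} - R{\left(29,159 \right)} = \left(-2 + 3 \left(- \frac{22}{-65} + \frac{95}{82}\right)^{2}\right) - \frac{159}{13} = \left(-2 + 3 \left(\left(-22\right) \left(- \frac{1}{65}\right) + 95 \cdot \frac{1}{82}\right)^{2}\right) - \frac{159}{13} = \left(-2 + 3 \left(\frac{22}{65} + \frac{95}{82}\right)^{2}\right) - \frac{159}{13} = \left(-2 + 3 \left(\frac{7979}{5330}\right)^{2}\right) - \frac{159}{13} = \left(-2 + 3 \cdot \frac{63664441}{28408900}\right) - \frac{159}{13} = \left(-2 + \frac{190993323}{28408900}\right) - \frac{159}{13} = \frac{134175523}{28408900} - \frac{159}{13} = - \frac{213287177}{28408900}$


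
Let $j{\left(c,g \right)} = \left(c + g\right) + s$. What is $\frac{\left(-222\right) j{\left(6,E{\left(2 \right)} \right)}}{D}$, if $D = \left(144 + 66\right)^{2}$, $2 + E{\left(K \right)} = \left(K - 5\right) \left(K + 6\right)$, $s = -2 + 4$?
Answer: $\frac{111}{1225} \approx 0.090612$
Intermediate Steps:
$s = 2$
$E{\left(K \right)} = -2 + \left(-5 + K\right) \left(6 + K\right)$ ($E{\left(K \right)} = -2 + \left(K - 5\right) \left(K + 6\right) = -2 + \left(-5 + K\right) \left(6 + K\right)$)
$j{\left(c,g \right)} = 2 + c + g$ ($j{\left(c,g \right)} = \left(c + g\right) + 2 = 2 + c + g$)
$D = 44100$ ($D = 210^{2} = 44100$)
$\frac{\left(-222\right) j{\left(6,E{\left(2 \right)} \right)}}{D} = \frac{\left(-222\right) \left(2 + 6 + \left(-32 + 2 + 2^{2}\right)\right)}{44100} = - 222 \left(2 + 6 + \left(-32 + 2 + 4\right)\right) \frac{1}{44100} = - 222 \left(2 + 6 - 26\right) \frac{1}{44100} = \left(-222\right) \left(-18\right) \frac{1}{44100} = 3996 \cdot \frac{1}{44100} = \frac{111}{1225}$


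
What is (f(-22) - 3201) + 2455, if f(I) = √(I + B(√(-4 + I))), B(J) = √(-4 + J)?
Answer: -746 + √(-22 + √(-4 + I*√26)) ≈ -745.75 + 4.577*I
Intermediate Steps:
f(I) = √(I + √(-4 + √(-4 + I)))
(f(-22) - 3201) + 2455 = (√(-22 + √(-4 + √(-4 - 22))) - 3201) + 2455 = (√(-22 + √(-4 + √(-26))) - 3201) + 2455 = (√(-22 + √(-4 + I*√26)) - 3201) + 2455 = (-3201 + √(-22 + √(-4 + I*√26))) + 2455 = -746 + √(-22 + √(-4 + I*√26))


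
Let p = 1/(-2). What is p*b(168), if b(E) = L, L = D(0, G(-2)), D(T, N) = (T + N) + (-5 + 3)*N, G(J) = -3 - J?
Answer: -½ ≈ -0.50000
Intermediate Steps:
p = -½ ≈ -0.50000
D(T, N) = T - N (D(T, N) = (N + T) - 2*N = T - N)
L = 1 (L = 0 - (-3 - 1*(-2)) = 0 - (-3 + 2) = 0 - 1*(-1) = 0 + 1 = 1)
b(E) = 1
p*b(168) = -½*1 = -½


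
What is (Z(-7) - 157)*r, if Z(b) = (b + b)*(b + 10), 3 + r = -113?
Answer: 23084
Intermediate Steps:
r = -116 (r = -3 - 113 = -116)
Z(b) = 2*b*(10 + b) (Z(b) = (2*b)*(10 + b) = 2*b*(10 + b))
(Z(-7) - 157)*r = (2*(-7)*(10 - 7) - 157)*(-116) = (2*(-7)*3 - 157)*(-116) = (-42 - 157)*(-116) = -199*(-116) = 23084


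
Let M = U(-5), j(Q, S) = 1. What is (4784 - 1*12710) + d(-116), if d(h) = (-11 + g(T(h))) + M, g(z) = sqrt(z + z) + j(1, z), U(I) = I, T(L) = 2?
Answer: -7939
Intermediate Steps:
g(z) = 1 + sqrt(2)*sqrt(z) (g(z) = sqrt(z + z) + 1 = sqrt(2*z) + 1 = sqrt(2)*sqrt(z) + 1 = 1 + sqrt(2)*sqrt(z))
M = -5
d(h) = -13 (d(h) = (-11 + (1 + sqrt(2)*sqrt(2))) - 5 = (-11 + (1 + 2)) - 5 = (-11 + 3) - 5 = -8 - 5 = -13)
(4784 - 1*12710) + d(-116) = (4784 - 1*12710) - 13 = (4784 - 12710) - 13 = -7926 - 13 = -7939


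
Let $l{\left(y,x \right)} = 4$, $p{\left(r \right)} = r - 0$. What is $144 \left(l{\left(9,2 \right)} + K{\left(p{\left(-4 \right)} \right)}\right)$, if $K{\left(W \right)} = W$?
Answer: $0$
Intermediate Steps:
$p{\left(r \right)} = r$ ($p{\left(r \right)} = r + 0 = r$)
$144 \left(l{\left(9,2 \right)} + K{\left(p{\left(-4 \right)} \right)}\right) = 144 \left(4 - 4\right) = 144 \cdot 0 = 0$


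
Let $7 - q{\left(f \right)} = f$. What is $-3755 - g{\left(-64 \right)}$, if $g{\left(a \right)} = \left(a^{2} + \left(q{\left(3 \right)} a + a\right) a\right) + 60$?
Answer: $-28391$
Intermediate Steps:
$q{\left(f \right)} = 7 - f$
$g{\left(a \right)} = 60 + 6 a^{2}$ ($g{\left(a \right)} = \left(a^{2} + \left(\left(7 - 3\right) a + a\right) a\right) + 60 = \left(a^{2} + \left(4 a + a\right) a\right) + 60 = \left(a^{2} + 5 a a\right) + 60 = \left(a^{2} + 5 a^{2}\right) + 60 = 6 a^{2} + 60 = 60 + 6 a^{2}$)
$-3755 - g{\left(-64 \right)} = -3755 - \left(60 + 6 \left(-64\right)^{2}\right) = -3755 - \left(60 + 6 \cdot 4096\right) = -3755 - \left(60 + 24576\right) = -3755 - 24636 = -28391$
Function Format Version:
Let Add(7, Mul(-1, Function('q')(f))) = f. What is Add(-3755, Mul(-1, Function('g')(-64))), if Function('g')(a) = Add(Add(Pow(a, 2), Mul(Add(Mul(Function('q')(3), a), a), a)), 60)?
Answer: -28391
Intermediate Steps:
Function('q')(f) = Add(7, Mul(-1, f))
Function('g')(a) = Add(60, Mul(6, Pow(a, 2))) (Function('g')(a) = Add(Add(Pow(a, 2), Mul(Add(Mul(Add(7, Mul(-1, 3)), a), a), a)), 60) = Add(Add(Pow(a, 2), Mul(Add(Mul(Add(7, -3), a), a), a)), 60) = Add(Add(Pow(a, 2), Mul(Add(Mul(4, a), a), a)), 60) = Add(Add(Pow(a, 2), Mul(Mul(5, a), a)), 60) = Add(Add(Pow(a, 2), Mul(5, Pow(a, 2))), 60) = Add(Mul(6, Pow(a, 2)), 60) = Add(60, Mul(6, Pow(a, 2))))
Add(-3755, Mul(-1, Function('g')(-64))) = Add(-3755, Mul(-1, Add(60, Mul(6, Pow(-64, 2))))) = Add(-3755, Mul(-1, Add(60, Mul(6, 4096)))) = Add(-3755, Mul(-1, Add(60, 24576))) = Add(-3755, Mul(-1, 24636)) = Add(-3755, -24636) = -28391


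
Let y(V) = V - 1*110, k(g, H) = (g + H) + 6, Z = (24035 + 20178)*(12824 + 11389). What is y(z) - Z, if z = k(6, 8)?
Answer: -1070529459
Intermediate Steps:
Z = 1070529369 (Z = 44213*24213 = 1070529369)
k(g, H) = 6 + H + g (k(g, H) = (H + g) + 6 = 6 + H + g)
z = 20 (z = 6 + 8 + 6 = 20)
y(V) = -110 + V (y(V) = V - 110 = -110 + V)
y(z) - Z = (-110 + 20) - 1*1070529369 = -90 - 1070529369 = -1070529459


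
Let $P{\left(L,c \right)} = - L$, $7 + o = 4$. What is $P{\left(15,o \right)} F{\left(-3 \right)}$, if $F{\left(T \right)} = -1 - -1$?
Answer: $0$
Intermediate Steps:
$F{\left(T \right)} = 0$ ($F{\left(T \right)} = -1 + 1 = 0$)
$o = -3$ ($o = -7 + 4 = -3$)
$P{\left(15,o \right)} F{\left(-3 \right)} = \left(-1\right) 15 \cdot 0 = \left(-15\right) 0 = 0$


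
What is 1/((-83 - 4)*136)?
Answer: -1/11832 ≈ -8.4517e-5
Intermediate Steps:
1/((-83 - 4)*136) = 1/(-87*136) = 1/(-11832) = -1/11832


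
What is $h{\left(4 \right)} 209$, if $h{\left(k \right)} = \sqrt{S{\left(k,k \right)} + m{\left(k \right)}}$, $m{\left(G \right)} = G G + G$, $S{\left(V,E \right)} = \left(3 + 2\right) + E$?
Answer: $209 \sqrt{29} \approx 1125.5$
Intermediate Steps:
$S{\left(V,E \right)} = 5 + E$
$m{\left(G \right)} = G + G^{2}$ ($m{\left(G \right)} = G^{2} + G = G + G^{2}$)
$h{\left(k \right)} = \sqrt{5 + k + k \left(1 + k\right)}$ ($h{\left(k \right)} = \sqrt{\left(5 + k\right) + k \left(1 + k\right)} = \sqrt{5 + k + k \left(1 + k\right)}$)
$h{\left(4 \right)} 209 = \sqrt{5 + 4 + 4 \left(1 + 4\right)} 209 = \sqrt{5 + 4 + 4 \cdot 5} \cdot 209 = \sqrt{5 + 4 + 20} \cdot 209 = \sqrt{29} \cdot 209 = 209 \sqrt{29}$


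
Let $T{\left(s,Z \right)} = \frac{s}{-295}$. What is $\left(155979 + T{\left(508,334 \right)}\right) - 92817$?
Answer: $\frac{18632282}{295} \approx 63160.0$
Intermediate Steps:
$T{\left(s,Z \right)} = - \frac{s}{295}$ ($T{\left(s,Z \right)} = s \left(- \frac{1}{295}\right) = - \frac{s}{295}$)
$\left(155979 + T{\left(508,334 \right)}\right) - 92817 = \left(155979 - \frac{508}{295}\right) - 92817 = \frac{46013297}{295} - 92817 = \frac{18632282}{295}$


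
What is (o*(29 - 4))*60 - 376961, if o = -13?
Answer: -396461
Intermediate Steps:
(o*(29 - 4))*60 - 376961 = -13*(29 - 4)*60 - 376961 = -13*25*60 - 376961 = -325*60 - 376961 = -19500 - 376961 = -396461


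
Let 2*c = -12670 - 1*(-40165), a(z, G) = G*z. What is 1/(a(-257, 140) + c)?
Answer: -2/44465 ≈ -4.4979e-5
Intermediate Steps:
c = 27495/2 (c = (-12670 - 1*(-40165))/2 = (-12670 + 40165)/2 = (1/2)*27495 = 27495/2 ≈ 13748.)
1/(a(-257, 140) + c) = 1/(140*(-257) + 27495/2) = 1/(-35980 + 27495/2) = 1/(-44465/2) = -2/44465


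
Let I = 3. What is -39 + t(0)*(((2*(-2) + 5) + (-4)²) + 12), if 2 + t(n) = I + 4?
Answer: 106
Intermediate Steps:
t(n) = 5 (t(n) = -2 + (3 + 4) = -2 + 7 = 5)
-39 + t(0)*(((2*(-2) + 5) + (-4)²) + 12) = -39 + 5*(((2*(-2) + 5) + (-4)²) + 12) = -39 + 5*(((-4 + 5) + 16) + 12) = -39 + 5*((1 + 16) + 12) = -39 + 5*(17 + 12) = -39 + 5*29 = -39 + 145 = 106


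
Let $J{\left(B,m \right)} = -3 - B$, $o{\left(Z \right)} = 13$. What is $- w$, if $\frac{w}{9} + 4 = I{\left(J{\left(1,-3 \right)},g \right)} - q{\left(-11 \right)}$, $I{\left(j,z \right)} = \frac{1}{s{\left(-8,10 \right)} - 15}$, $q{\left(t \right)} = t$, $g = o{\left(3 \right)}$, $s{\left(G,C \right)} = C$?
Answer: $- \frac{306}{5} \approx -61.2$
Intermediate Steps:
$g = 13$
$I{\left(j,z \right)} = - \frac{1}{5}$ ($I{\left(j,z \right)} = \frac{1}{10 - 15} = \frac{1}{-5} = - \frac{1}{5}$)
$w = \frac{306}{5}$ ($w = -36 + 9 \left(- \frac{1}{5} - -11\right) = -36 + 9 \left(- \frac{1}{5} + 11\right) = -36 + 9 \cdot \frac{54}{5} = -36 + \frac{486}{5} = \frac{306}{5} \approx 61.2$)
$- w = \left(-1\right) \frac{306}{5} = - \frac{306}{5}$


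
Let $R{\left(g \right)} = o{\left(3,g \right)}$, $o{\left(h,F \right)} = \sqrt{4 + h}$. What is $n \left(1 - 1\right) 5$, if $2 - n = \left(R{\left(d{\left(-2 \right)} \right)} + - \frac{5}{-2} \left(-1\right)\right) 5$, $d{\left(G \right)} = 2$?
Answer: $0$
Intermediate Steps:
$R{\left(g \right)} = \sqrt{7}$ ($R{\left(g \right)} = \sqrt{4 + 3} = \sqrt{7}$)
$n = \frac{29}{2} - 5 \sqrt{7}$ ($n = 2 - \left(\sqrt{7} + - \frac{5}{-2} \left(-1\right)\right) 5 = 2 - \left(\sqrt{7} + \left(-5\right) \left(- \frac{1}{2}\right) \left(-1\right)\right) 5 = 2 - \left(\sqrt{7} + \frac{5}{2} \left(-1\right)\right) 5 = 2 - \left(\sqrt{7} - \frac{5}{2}\right) 5 = 2 - \left(- \frac{5}{2} + \sqrt{7}\right) 5 = 2 - \left(- \frac{25}{2} + 5 \sqrt{7}\right) = 2 + \left(\frac{25}{2} - 5 \sqrt{7}\right) = \frac{29}{2} - 5 \sqrt{7} \approx 1.2712$)
$n \left(1 - 1\right) 5 = \left(\frac{29}{2} - 5 \sqrt{7}\right) \left(1 - 1\right) 5 = \left(\frac{29}{2} - 5 \sqrt{7}\right) 0 \cdot 5 = 0 \cdot 5 = 0$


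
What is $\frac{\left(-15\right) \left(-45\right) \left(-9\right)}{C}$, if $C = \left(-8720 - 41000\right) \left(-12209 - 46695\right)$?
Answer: $- \frac{1215}{585741376} \approx -2.0743 \cdot 10^{-6}$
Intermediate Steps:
$C = 2928706880$ ($C = \left(-49720\right) \left(-58904\right) = 2928706880$)
$\frac{\left(-15\right) \left(-45\right) \left(-9\right)}{C} = \frac{\left(-15\right) \left(-45\right) \left(-9\right)}{2928706880} = 675 \left(-9\right) \frac{1}{2928706880} = \left(-6075\right) \frac{1}{2928706880} = - \frac{1215}{585741376}$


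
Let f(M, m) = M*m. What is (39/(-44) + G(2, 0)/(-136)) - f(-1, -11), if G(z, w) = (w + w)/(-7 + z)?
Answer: -523/44 ≈ -11.886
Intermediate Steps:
G(z, w) = 2*w/(-7 + z) (G(z, w) = (2*w)/(-7 + z) = 2*w/(-7 + z))
(39/(-44) + G(2, 0)/(-136)) - f(-1, -11) = (39/(-44) + (2*0/(-7 + 2))/(-136)) - (-1)*(-11) = (39*(-1/44) + (2*0/(-5))*(-1/136)) - 1*11 = (-39/44 + (2*0*(-1/5))*(-1/136)) - 11 = (-39/44 + 0*(-1/136)) - 11 = (-39/44 + 0) - 11 = -39/44 - 11 = -523/44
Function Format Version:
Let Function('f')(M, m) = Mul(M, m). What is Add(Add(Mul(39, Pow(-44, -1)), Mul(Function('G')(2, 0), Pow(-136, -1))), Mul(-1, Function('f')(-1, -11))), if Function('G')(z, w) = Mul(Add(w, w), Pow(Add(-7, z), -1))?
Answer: Rational(-523, 44) ≈ -11.886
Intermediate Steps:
Function('G')(z, w) = Mul(2, w, Pow(Add(-7, z), -1)) (Function('G')(z, w) = Mul(Mul(2, w), Pow(Add(-7, z), -1)) = Mul(2, w, Pow(Add(-7, z), -1)))
Add(Add(Mul(39, Pow(-44, -1)), Mul(Function('G')(2, 0), Pow(-136, -1))), Mul(-1, Function('f')(-1, -11))) = Add(Add(Mul(39, Pow(-44, -1)), Mul(Mul(2, 0, Pow(Add(-7, 2), -1)), Pow(-136, -1))), Mul(-1, Mul(-1, -11))) = Add(Add(Mul(39, Rational(-1, 44)), Mul(Mul(2, 0, Pow(-5, -1)), Rational(-1, 136))), Mul(-1, 11)) = Add(Add(Rational(-39, 44), Mul(Mul(2, 0, Rational(-1, 5)), Rational(-1, 136))), -11) = Add(Add(Rational(-39, 44), Mul(0, Rational(-1, 136))), -11) = Add(Add(Rational(-39, 44), 0), -11) = Add(Rational(-39, 44), -11) = Rational(-523, 44)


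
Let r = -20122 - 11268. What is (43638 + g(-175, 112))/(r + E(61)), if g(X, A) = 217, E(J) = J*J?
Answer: -43855/27669 ≈ -1.5850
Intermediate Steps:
E(J) = J²
r = -31390
(43638 + g(-175, 112))/(r + E(61)) = (43638 + 217)/(-31390 + 61²) = 43855/(-31390 + 3721) = 43855/(-27669) = 43855*(-1/27669) = -43855/27669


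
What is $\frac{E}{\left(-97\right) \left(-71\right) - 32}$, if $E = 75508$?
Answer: $\frac{75508}{6855} \approx 11.015$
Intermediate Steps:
$\frac{E}{\left(-97\right) \left(-71\right) - 32} = \frac{75508}{\left(-97\right) \left(-71\right) - 32} = \frac{75508}{6887 - 32} = \frac{75508}{6855}$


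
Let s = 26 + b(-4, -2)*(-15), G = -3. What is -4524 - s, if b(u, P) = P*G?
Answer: -4460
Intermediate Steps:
b(u, P) = -3*P (b(u, P) = P*(-3) = -3*P)
s = -64 (s = 26 - 3*(-2)*(-15) = 26 + 6*(-15) = 26 - 90 = -64)
-4524 - s = -4524 - 1*(-64) = -4524 + 64 = -4460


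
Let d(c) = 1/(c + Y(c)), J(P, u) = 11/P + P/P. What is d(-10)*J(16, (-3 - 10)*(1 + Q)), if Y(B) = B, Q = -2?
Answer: -27/320 ≈ -0.084375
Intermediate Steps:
J(P, u) = 1 + 11/P (J(P, u) = 11/P + 1 = 1 + 11/P)
d(c) = 1/(2*c) (d(c) = 1/(c + c) = 1/(2*c))
d(-10)*J(16, (-3 - 10)*(1 + Q)) = ((1/2)/(-10))*((11 + 16)/16) = ((1/2)*(-1/10))*((1/16)*27) = -1/20*27/16 = -27/320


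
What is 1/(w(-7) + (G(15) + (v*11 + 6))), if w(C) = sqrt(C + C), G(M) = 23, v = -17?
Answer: -79/12489 - I*sqrt(14)/24978 ≈ -0.0063256 - 0.0001498*I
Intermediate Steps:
w(C) = sqrt(2)*sqrt(C) (w(C) = sqrt(2*C) = sqrt(2)*sqrt(C))
1/(w(-7) + (G(15) + (v*11 + 6))) = 1/(sqrt(2)*sqrt(-7) + (23 + (-17*11 + 6))) = 1/(sqrt(2)*(I*sqrt(7)) + (23 + (-187 + 6))) = 1/(I*sqrt(14) + (23 - 181)) = 1/(I*sqrt(14) - 158) = 1/(-158 + I*sqrt(14))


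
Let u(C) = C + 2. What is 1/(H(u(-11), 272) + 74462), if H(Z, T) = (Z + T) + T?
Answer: 1/74997 ≈ 1.3334e-5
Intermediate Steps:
u(C) = 2 + C
H(Z, T) = Z + 2*T (H(Z, T) = (T + Z) + T = Z + 2*T)
1/(H(u(-11), 272) + 74462) = 1/(((2 - 11) + 2*272) + 74462) = 1/((-9 + 544) + 74462) = 1/(535 + 74462) = 1/74997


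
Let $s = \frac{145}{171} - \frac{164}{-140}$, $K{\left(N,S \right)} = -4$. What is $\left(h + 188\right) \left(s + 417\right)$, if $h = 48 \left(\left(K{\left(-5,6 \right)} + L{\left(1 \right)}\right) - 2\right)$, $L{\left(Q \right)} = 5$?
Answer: $\frac{10031324}{171} \approx 58663.0$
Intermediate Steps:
$s = \frac{12086}{5985}$ ($s = 145 \cdot \frac{1}{171} - - \frac{41}{35} = \frac{145}{171} + \frac{41}{35} = \frac{12086}{5985} \approx 2.0194$)
$h = -48$ ($h = 48 \left(\left(-4 + 5\right) - 2\right) = 48 \left(1 - 2\right) = 48 \left(-1\right) = -48$)
$\left(h + 188\right) \left(s + 417\right) = \left(-48 + 188\right) \left(\frac{12086}{5985} + 417\right) = 140 \cdot \frac{2507831}{5985} = \frac{10031324}{171}$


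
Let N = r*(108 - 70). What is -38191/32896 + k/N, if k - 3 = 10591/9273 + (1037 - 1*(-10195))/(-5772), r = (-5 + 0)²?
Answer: -6211707089953/5361158985600 ≈ -1.1586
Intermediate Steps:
r = 25 (r = (-5)² = 25)
k = 753514/343101 (k = 3 + (10591/9273 + (1037 - 1*(-10195))/(-5772)) = 3 + (10591*(1/9273) + (1037 + 10195)*(-1/5772)) = 3 + (10591/9273 + 11232*(-1/5772)) = 3 + (10591/9273 - 72/37) = 3 - 275789/343101 = 753514/343101 ≈ 2.1962)
N = 950 (N = 25*(108 - 70) = 25*38 = 950)
-38191/32896 + k/N = -38191/32896 + (753514/343101)/950 = -38191*1/32896 + (753514/343101)*(1/950) = -38191/32896 + 376757/162972975 = -6211707089953/5361158985600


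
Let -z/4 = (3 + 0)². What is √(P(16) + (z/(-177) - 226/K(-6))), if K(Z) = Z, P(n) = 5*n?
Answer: √3692751/177 ≈ 10.857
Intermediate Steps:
z = -36 (z = -4*(3 + 0)² = -4*3² = -4*9 = -36)
√(P(16) + (z/(-177) - 226/K(-6))) = √(5*16 + (-36/(-177) - 226/(-6))) = √(80 + (-36*(-1/177) - 226*(-⅙))) = √(80 + (12/59 + 113/3)) = √(80 + 6703/177) = √(20863/177) = √3692751/177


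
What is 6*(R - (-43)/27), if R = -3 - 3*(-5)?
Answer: 734/9 ≈ 81.556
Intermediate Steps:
R = 12 (R = -3 + 15 = 12)
6*(R - (-43)/27) = 6*(12 - (-43)/27) = 6*(12 - 1*(-43/27)) = 6*(12 + 43/27) = 6*(367/27) = 734/9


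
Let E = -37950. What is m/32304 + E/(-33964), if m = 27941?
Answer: 543731231/274293264 ≈ 1.9823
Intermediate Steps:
m/32304 + E/(-33964) = 27941/32304 - 37950/(-33964) = 27941*(1/32304) - 37950*(-1/33964) = 27941/32304 + 18975/16982 = 543731231/274293264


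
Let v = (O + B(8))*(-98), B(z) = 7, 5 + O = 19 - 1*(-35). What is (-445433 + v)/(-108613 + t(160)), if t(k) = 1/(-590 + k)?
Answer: 193896030/46703591 ≈ 4.1516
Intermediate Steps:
O = 49 (O = -5 + (19 - 1*(-35)) = -5 + (19 + 35) = -5 + 54 = 49)
v = -5488 (v = (49 + 7)*(-98) = 56*(-98) = -5488)
(-445433 + v)/(-108613 + t(160)) = (-445433 - 5488)/(-108613 + 1/(-590 + 160)) = -450921/(-108613 + 1/(-430)) = -450921/(-108613 - 1/430) = -450921/(-46703591/430) = -450921*(-430/46703591) = 193896030/46703591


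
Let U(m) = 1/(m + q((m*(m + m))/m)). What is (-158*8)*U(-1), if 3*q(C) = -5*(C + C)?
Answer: -3792/17 ≈ -223.06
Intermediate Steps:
q(C) = -10*C/3 (q(C) = (-5*(C + C))/3 = (-10*C)/3 = -10*C/3)
U(m) = -3/(17*m) (U(m) = 1/(m - 10*m*(m + m)/(3*m)) = 1/(m - 10*m*(2*m)/(3*m)) = 1/(m - 10*2*m**2/(3*m)) = 1/(m - 20*m/3) = 1/(-17*m/3) = -3/(17*m))
(-158*8)*U(-1) = (-158*8)*(-3/17/(-1)) = -(-3792)*(-1)/17 = -1264*3/17 = -3792/17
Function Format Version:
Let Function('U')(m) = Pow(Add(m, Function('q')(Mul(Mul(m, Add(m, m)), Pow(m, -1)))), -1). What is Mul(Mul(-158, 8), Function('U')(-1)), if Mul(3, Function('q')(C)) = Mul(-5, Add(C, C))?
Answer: Rational(-3792, 17) ≈ -223.06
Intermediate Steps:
Function('q')(C) = Mul(Rational(-10, 3), C) (Function('q')(C) = Mul(Rational(1, 3), Mul(-5, Add(C, C))) = Mul(Rational(1, 3), Mul(-5, Mul(2, C))) = Mul(Rational(1, 3), Mul(-10, C)) = Mul(Rational(-10, 3), C))
Function('U')(m) = Mul(Rational(-3, 17), Pow(m, -1)) (Function('U')(m) = Pow(Add(m, Mul(Rational(-10, 3), Mul(Mul(m, Add(m, m)), Pow(m, -1)))), -1) = Pow(Add(m, Mul(Rational(-10, 3), Mul(Mul(m, Mul(2, m)), Pow(m, -1)))), -1) = Pow(Add(m, Mul(Rational(-10, 3), Mul(Mul(2, Pow(m, 2)), Pow(m, -1)))), -1) = Pow(Add(m, Mul(Rational(-10, 3), Mul(2, m))), -1) = Pow(Add(m, Mul(Rational(-20, 3), m)), -1) = Pow(Mul(Rational(-17, 3), m), -1) = Mul(Rational(-3, 17), Pow(m, -1)))
Mul(Mul(-158, 8), Function('U')(-1)) = Mul(Mul(-158, 8), Mul(Rational(-3, 17), Pow(-1, -1))) = Mul(-1264, Mul(Rational(-3, 17), -1)) = Mul(-1264, Rational(3, 17)) = Rational(-3792, 17)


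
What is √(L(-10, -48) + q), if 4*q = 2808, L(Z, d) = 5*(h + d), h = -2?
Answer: 2*√113 ≈ 21.260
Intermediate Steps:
L(Z, d) = -10 + 5*d (L(Z, d) = 5*(-2 + d) = -10 + 5*d)
q = 702 (q = (¼)*2808 = 702)
√(L(-10, -48) + q) = √((-10 + 5*(-48)) + 702) = √((-10 - 240) + 702) = √(-250 + 702) = √452 = 2*√113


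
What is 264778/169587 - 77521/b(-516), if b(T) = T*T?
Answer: 6372464149/5017061808 ≈ 1.2702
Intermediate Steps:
b(T) = T²
264778/169587 - 77521/b(-516) = 264778/169587 - 77521/((-516)²) = 264778*(1/169587) - 77521/266256 = 264778/169587 - 77521*1/266256 = 264778/169587 - 77521/266256 = 6372464149/5017061808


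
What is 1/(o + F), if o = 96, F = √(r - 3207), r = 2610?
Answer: 32/3271 - I*√597/9813 ≈ 0.0097829 - 0.0024899*I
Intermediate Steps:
F = I*√597 (F = √(2610 - 3207) = √(-597) = I*√597 ≈ 24.434*I)
1/(o + F) = 1/(96 + I*√597)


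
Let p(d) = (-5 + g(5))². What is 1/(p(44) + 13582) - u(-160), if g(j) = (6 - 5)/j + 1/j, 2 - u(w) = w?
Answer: -55092773/340079 ≈ -162.00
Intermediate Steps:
u(w) = 2 - w
g(j) = 2/j (g(j) = 1/j + 1/j = 2/j)
p(d) = 529/25 (p(d) = (-5 + 2/5)² = (-5 + 2*(⅕))² = (-5 + ⅖)² = (-23/5)² = 529/25)
1/(p(44) + 13582) - u(-160) = 1/(529/25 + 13582) - (2 - 1*(-160)) = 1/(340079/25) - (2 + 160) = 25/340079 - 1*162 = 25/340079 - 162 = -55092773/340079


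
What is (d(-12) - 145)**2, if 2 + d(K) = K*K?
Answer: 9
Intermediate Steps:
d(K) = -2 + K**2 (d(K) = -2 + K*K = -2 + K**2)
(d(-12) - 145)**2 = ((-2 + (-12)**2) - 145)**2 = ((-2 + 144) - 145)**2 = (142 - 145)**2 = (-3)**2 = 9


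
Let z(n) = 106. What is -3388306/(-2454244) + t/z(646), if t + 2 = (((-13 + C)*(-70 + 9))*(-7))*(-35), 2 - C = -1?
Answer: 91785254437/65037466 ≈ 1411.3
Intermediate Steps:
C = 3 (C = 2 - 1*(-1) = 2 + 1 = 3)
t = 149448 (t = -2 + (((-13 + 3)*(-70 + 9))*(-7))*(-35) = -2 + (-10*(-61)*(-7))*(-35) = -2 + (610*(-7))*(-35) = -2 - 4270*(-35) = -2 + 149450 = 149448)
-3388306/(-2454244) + t/z(646) = -3388306/(-2454244) + 149448/106 = -3388306*(-1/2454244) + 149448*(1/106) = 1694153/1227122 + 74724/53 = 91785254437/65037466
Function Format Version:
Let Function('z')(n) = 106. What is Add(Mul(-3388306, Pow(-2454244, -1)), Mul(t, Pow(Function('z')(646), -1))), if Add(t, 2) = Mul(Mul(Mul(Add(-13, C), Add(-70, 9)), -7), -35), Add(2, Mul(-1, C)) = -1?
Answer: Rational(91785254437, 65037466) ≈ 1411.3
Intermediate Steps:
C = 3 (C = Add(2, Mul(-1, -1)) = Add(2, 1) = 3)
t = 149448 (t = Add(-2, Mul(Mul(Mul(Add(-13, 3), Add(-70, 9)), -7), -35)) = Add(-2, Mul(Mul(Mul(-10, -61), -7), -35)) = Add(-2, Mul(Mul(610, -7), -35)) = Add(-2, Mul(-4270, -35)) = Add(-2, 149450) = 149448)
Add(Mul(-3388306, Pow(-2454244, -1)), Mul(t, Pow(Function('z')(646), -1))) = Add(Mul(-3388306, Pow(-2454244, -1)), Mul(149448, Pow(106, -1))) = Add(Mul(-3388306, Rational(-1, 2454244)), Mul(149448, Rational(1, 106))) = Add(Rational(1694153, 1227122), Rational(74724, 53)) = Rational(91785254437, 65037466)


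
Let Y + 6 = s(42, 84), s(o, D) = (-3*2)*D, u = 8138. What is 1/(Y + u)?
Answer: 1/7628 ≈ 0.00013110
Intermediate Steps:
s(o, D) = -6*D
Y = -510 (Y = -6 - 6*84 = -6 - 504 = -510)
1/(Y + u) = 1/(-510 + 8138) = 1/7628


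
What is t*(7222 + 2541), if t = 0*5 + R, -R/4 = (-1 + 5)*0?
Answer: 0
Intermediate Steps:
R = 0 (R = -4*(-1 + 5)*0 = -16*0 = -4*0 = 0)
t = 0 (t = 0*5 + 0 = 0 + 0 = 0)
t*(7222 + 2541) = 0*(7222 + 2541) = 0*9763 = 0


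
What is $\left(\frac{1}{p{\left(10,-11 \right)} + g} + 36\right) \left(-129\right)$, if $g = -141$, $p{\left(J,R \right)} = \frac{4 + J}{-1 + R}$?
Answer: $- \frac{3960558}{853} \approx -4643.1$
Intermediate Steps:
$p{\left(J,R \right)} = \frac{4 + J}{-1 + R}$
$\left(\frac{1}{p{\left(10,-11 \right)} + g} + 36\right) \left(-129\right) = \left(\frac{1}{\frac{4 + 10}{-1 - 11} - 141} + 36\right) \left(-129\right) = \left(\frac{1}{\frac{1}{-12} \cdot 14 - 141} + 36\right) \left(-129\right) = \left(\frac{1}{\left(- \frac{1}{12}\right) 14 - 141} + 36\right) \left(-129\right) = \left(\frac{1}{- \frac{7}{6} - 141} + 36\right) \left(-129\right) = \left(\frac{1}{- \frac{853}{6}} + 36\right) \left(-129\right) = \left(- \frac{6}{853} + 36\right) \left(-129\right) = \frac{30702}{853} \left(-129\right) = - \frac{3960558}{853}$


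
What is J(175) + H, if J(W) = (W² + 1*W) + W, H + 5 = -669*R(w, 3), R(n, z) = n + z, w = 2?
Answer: 27625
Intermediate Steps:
H = -3350 (H = -5 - 669*(2 + 3) = -5 - 669*5 = -5 - 3345 = -3350)
J(W) = W² + 2*W (J(W) = (W² + W) + W = (W + W²) + W = W² + 2*W)
J(175) + H = 175*(2 + 175) - 3350 = 175*177 - 3350 = 30975 - 3350 = 27625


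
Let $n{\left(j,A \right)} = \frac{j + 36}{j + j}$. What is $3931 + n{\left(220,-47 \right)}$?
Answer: $\frac{216237}{55} \approx 3931.6$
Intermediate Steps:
$n{\left(j,A \right)} = \frac{36 + j}{2 j}$
$3931 + n{\left(220,-47 \right)} = 3931 + \frac{36 + 220}{2 \cdot 220} = 3931 + \frac{1}{2} \cdot \frac{1}{220} \cdot 256 = 3931 + \frac{32}{55} = \frac{216237}{55}$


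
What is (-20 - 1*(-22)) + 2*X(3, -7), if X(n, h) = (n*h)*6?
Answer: -250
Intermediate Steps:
X(n, h) = 6*h*n (X(n, h) = (h*n)*6 = 6*h*n)
(-20 - 1*(-22)) + 2*X(3, -7) = (-20 - 1*(-22)) + 2*(6*(-7)*3) = (-20 + 22) + 2*(-126) = 2 - 252 = -250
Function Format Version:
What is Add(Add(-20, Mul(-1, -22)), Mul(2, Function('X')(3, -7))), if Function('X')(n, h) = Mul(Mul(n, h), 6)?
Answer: -250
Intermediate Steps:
Function('X')(n, h) = Mul(6, h, n) (Function('X')(n, h) = Mul(Mul(h, n), 6) = Mul(6, h, n))
Add(Add(-20, Mul(-1, -22)), Mul(2, Function('X')(3, -7))) = Add(Add(-20, Mul(-1, -22)), Mul(2, Mul(6, -7, 3))) = Add(Add(-20, 22), Mul(2, -126)) = Add(2, -252) = -250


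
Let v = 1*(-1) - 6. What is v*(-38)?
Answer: 266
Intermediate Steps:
v = -7 (v = -1 - 6 = -7)
v*(-38) = -7*(-38) = 266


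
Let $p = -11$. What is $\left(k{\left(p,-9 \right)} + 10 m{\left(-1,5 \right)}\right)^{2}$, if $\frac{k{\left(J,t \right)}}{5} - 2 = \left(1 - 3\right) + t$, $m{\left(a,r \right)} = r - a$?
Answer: $225$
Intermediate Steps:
$k{\left(J,t \right)} = 5 t$ ($k{\left(J,t \right)} = 10 + 5 \left(\left(1 - 3\right) + t\right) = 10 + 5 \left(-2 + t\right) = 10 + \left(-10 + 5 t\right) = 5 t$)
$\left(k{\left(p,-9 \right)} + 10 m{\left(-1,5 \right)}\right)^{2} = \left(5 \left(-9\right) + 10 \left(5 - -1\right)\right)^{2} = \left(-45 + 10 \left(5 + 1\right)\right)^{2} = \left(-45 + 10 \cdot 6\right)^{2} = \left(-45 + 60\right)^{2} = 15^{2} = 225$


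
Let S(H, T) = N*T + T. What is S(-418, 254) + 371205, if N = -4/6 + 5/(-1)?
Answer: 1110059/3 ≈ 3.7002e+5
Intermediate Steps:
N = -17/3 (N = -4*⅙ + 5*(-1) = -⅔ - 5 = -17/3 ≈ -5.6667)
S(H, T) = -14*T/3 (S(H, T) = -17*T/3 + T = -14*T/3)
S(-418, 254) + 371205 = -14/3*254 + 371205 = -3556/3 + 371205 = 1110059/3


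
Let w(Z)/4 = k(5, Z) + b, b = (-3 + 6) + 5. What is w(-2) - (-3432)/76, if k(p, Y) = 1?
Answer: 1542/19 ≈ 81.158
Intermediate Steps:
b = 8 (b = 3 + 5 = 8)
w(Z) = 36 (w(Z) = 4*(1 + 8) = 4*9 = 36)
w(-2) - (-3432)/76 = 36 - (-3432)/76 = 36 - 66*(-13/19) = 36 + 858/19 = 1542/19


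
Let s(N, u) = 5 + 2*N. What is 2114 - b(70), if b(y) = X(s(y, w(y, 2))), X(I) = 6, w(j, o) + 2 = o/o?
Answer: 2108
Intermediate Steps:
w(j, o) = -1 (w(j, o) = -2 + o/o = -2 + 1 = -1)
b(y) = 6
2114 - b(70) = 2114 - 1*6 = 2114 - 6 = 2108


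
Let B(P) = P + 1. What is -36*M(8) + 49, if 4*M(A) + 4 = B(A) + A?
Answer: -68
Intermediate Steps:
B(P) = 1 + P
M(A) = -3/4 + A/2 (M(A) = -1 + ((1 + A) + A)/4 = -1 + (1 + 2*A)/4 = -1 + (1/4 + A/2) = -3/4 + A/2)
-36*M(8) + 49 = -36*(-3/4 + (1/2)*8) + 49 = -36*(-3/4 + 4) + 49 = -36*13/4 + 49 = -117 + 49 = -68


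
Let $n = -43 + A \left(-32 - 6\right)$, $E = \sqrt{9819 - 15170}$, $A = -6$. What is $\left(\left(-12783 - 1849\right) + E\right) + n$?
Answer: $-14447 + i \sqrt{5351} \approx -14447.0 + 73.151 i$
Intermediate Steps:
$E = i \sqrt{5351}$ ($E = \sqrt{-5351} = i \sqrt{5351} \approx 73.151 i$)
$n = 185$ ($n = -43 - 6 \left(-32 - 6\right) = -43 - -228 = -43 + 228 = 185$)
$\left(\left(-12783 - 1849\right) + E\right) + n = \left(\left(-12783 - 1849\right) + i \sqrt{5351}\right) + 185 = \left(-14632 + i \sqrt{5351}\right) + 185 = -14447 + i \sqrt{5351}$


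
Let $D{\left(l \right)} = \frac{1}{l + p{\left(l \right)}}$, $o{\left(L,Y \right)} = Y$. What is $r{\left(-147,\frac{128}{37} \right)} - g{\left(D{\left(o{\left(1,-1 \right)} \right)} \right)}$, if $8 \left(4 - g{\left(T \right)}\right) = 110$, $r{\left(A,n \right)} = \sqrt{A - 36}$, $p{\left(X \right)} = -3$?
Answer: $\frac{39}{4} + i \sqrt{183} \approx 9.75 + 13.528 i$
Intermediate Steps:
$r{\left(A,n \right)} = \sqrt{-36 + A}$
$D{\left(l \right)} = \frac{1}{-3 + l}$ ($D{\left(l \right)} = \frac{1}{l - 3} = \frac{1}{-3 + l}$)
$g{\left(T \right)} = - \frac{39}{4}$ ($g{\left(T \right)} = 4 - \frac{55}{4} = - \frac{39}{4}$)
$r{\left(-147,\frac{128}{37} \right)} - g{\left(D{\left(o{\left(1,-1 \right)} \right)} \right)} = \sqrt{-36 - 147} - - \frac{39}{4} = \sqrt{-183} + \frac{39}{4} = i \sqrt{183} + \frac{39}{4} = \frac{39}{4} + i \sqrt{183}$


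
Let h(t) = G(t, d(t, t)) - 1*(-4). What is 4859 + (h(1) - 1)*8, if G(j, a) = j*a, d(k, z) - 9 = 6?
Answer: 5003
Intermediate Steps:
d(k, z) = 15 (d(k, z) = 9 + 6 = 15)
G(j, a) = a*j
h(t) = 4 + 15*t (h(t) = 15*t - 1*(-4) = 15*t + 4 = 4 + 15*t)
4859 + (h(1) - 1)*8 = 4859 + ((4 + 15*1) - 1)*8 = 4859 + ((4 + 15) - 1)*8 = 4859 + (19 - 1)*8 = 4859 + 18*8 = 4859 + 144 = 5003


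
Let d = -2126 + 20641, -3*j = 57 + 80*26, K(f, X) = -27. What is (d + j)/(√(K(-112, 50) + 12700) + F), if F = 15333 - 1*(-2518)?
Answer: 119173276/119492073 - 6676*√12673/119492073 ≈ 0.99104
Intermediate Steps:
j = -2137/3 (j = -(57 + 80*26)/3 = -(57 + 2080)/3 = -⅓*2137 = -2137/3 ≈ -712.33)
F = 17851 (F = 15333 + 2518 = 17851)
d = 18515
(d + j)/(√(K(-112, 50) + 12700) + F) = (18515 - 2137/3)/(√(-27 + 12700) + 17851) = 53408/(3*(√12673 + 17851)) = 53408/(3*(17851 + √12673))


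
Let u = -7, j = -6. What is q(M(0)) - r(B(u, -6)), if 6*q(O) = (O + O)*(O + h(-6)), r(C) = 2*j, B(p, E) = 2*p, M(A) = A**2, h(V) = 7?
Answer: 12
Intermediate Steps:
r(C) = -12 (r(C) = 2*(-6) = -12)
q(O) = O*(7 + O)/3 (q(O) = ((O + O)*(O + 7))/6 = ((2*O)*(7 + O))/6 = (2*O*(7 + O))/6 = O*(7 + O)/3)
q(M(0)) - r(B(u, -6)) = (1/3)*0**2*(7 + 0**2) - 1*(-12) = (1/3)*0*(7 + 0) + 12 = (1/3)*0*7 + 12 = 0 + 12 = 12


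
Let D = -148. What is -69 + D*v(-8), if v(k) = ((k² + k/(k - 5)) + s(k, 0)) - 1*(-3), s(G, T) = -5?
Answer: -121369/13 ≈ -9336.1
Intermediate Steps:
v(k) = -2 + k² + k/(-5 + k) (v(k) = ((k² + k/(k - 5)) - 5) - 1*(-3) = ((k² + k/(-5 + k)) - 5) + 3 = (-5 + k² + k/(-5 + k)) + 3 = -2 + k² + k/(-5 + k))
-69 + D*v(-8) = -69 - 148*(10 + (-8)³ - 1*(-8) - 5*(-8)²)/(-5 - 8) = -69 - 148*(10 - 512 + 8 - 5*64)/(-13) = -69 - (-148)*(10 - 512 + 8 - 320)/13 = -69 - (-148)*(-814)/13 = -69 - 148*814/13 = -69 - 120472/13 = -121369/13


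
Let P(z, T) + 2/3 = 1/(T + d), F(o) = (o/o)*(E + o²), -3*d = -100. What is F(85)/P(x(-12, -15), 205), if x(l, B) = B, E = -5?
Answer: -15486900/1421 ≈ -10899.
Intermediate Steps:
d = 100/3 (d = -⅓*(-100) = 100/3 ≈ 33.333)
F(o) = -5 + o² (F(o) = (o/o)*(-5 + o²) = 1*(-5 + o²) = -5 + o²)
P(z, T) = -⅔ + 1/(100/3 + T) (P(z, T) = -⅔ + 1/(T + 100/3) = -⅔ + 1/(100/3 + T))
F(85)/P(x(-12, -15), 205) = (-5 + 85²)/(((-191 - 6*205)/(3*(100 + 3*205)))) = (-5 + 7225)/(((-191 - 1230)/(3*(100 + 615)))) = 7220/(((⅓)*(-1421)/715)) = 7220/(((⅓)*(1/715)*(-1421))) = 7220/(-1421/2145) = 7220*(-2145/1421) = -15486900/1421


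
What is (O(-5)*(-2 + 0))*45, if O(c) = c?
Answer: 450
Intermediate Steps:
(O(-5)*(-2 + 0))*45 = -5*(-2 + 0)*45 = -5*(-2)*45 = 10*45 = 450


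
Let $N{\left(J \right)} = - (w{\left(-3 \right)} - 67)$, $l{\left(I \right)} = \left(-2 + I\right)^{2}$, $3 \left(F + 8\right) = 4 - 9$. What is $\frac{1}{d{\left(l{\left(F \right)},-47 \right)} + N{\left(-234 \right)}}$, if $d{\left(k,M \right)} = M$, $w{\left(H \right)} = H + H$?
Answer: $\frac{1}{26} \approx 0.038462$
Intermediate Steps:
$F = - \frac{29}{3}$ ($F = -8 + \frac{4 - 9}{3} = -8 + \frac{1}{3} \left(-5\right) = -8 - \frac{5}{3} = - \frac{29}{3} \approx -9.6667$)
$w{\left(H \right)} = 2 H$
$N{\left(J \right)} = 73$ ($N{\left(J \right)} = - (2 \left(-3\right) - 67) = - (-6 - 67) = \left(-1\right) \left(-73\right) = 73$)
$\frac{1}{d{\left(l{\left(F \right)},-47 \right)} + N{\left(-234 \right)}} = \frac{1}{-47 + 73} = \frac{1}{26}$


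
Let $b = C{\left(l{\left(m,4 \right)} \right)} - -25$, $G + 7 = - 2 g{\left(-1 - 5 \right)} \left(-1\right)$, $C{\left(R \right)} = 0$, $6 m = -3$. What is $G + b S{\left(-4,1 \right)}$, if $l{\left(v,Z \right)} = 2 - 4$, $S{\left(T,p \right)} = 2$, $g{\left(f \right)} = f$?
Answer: $31$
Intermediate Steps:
$m = - \frac{1}{2}$ ($m = \frac{1}{6} \left(-3\right) = - \frac{1}{2} \approx -0.5$)
$l{\left(v,Z \right)} = -2$ ($l{\left(v,Z \right)} = 2 - 4 = -2$)
$G = -19$ ($G = -7 + - 2 \left(-1 - 5\right) \left(-1\right) = -7 + \left(-2\right) \left(-6\right) \left(-1\right) = -7 + 12 \left(-1\right) = -7 - 12 = -19$)
$b = 25$ ($b = 0 - -25 = 0 + 25 = 25$)
$G + b S{\left(-4,1 \right)} = -19 + 25 \cdot 2 = -19 + 50 = 31$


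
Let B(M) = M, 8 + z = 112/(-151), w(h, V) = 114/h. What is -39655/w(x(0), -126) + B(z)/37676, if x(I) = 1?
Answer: -56400114815/162138666 ≈ -347.85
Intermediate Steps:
z = -1320/151 (z = -8 + 112/(-151) = -8 + 112*(-1/151) = -8 - 112/151 = -1320/151 ≈ -8.7417)
-39655/w(x(0), -126) + B(z)/37676 = -39655/(114/1) - 1320/151/37676 = -39655/(114*1) - 1320/151*1/37676 = -39655/114 - 330/1422269 = -56400114815/162138666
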